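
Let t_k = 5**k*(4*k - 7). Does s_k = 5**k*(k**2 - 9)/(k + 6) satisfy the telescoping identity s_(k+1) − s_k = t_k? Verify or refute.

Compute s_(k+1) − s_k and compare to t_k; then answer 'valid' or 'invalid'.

s_(k+1) = 5**(k + 1)*((k + 1)**2 - 9)/(k + 7)
s_(k+1) − s_k = 5**k*(4*k**3 + 33*k**2 + 29*k - 177)/(k**2 + 13*k + 42)
(s_(k+1) − s_k) − t_k = 5**k*(-12*k**2 - 48*k + 117)/(k**2 + 13*k + 42)

Invalid: residual 5**k*(-12*k**2 - 48*k + 117)/(k**2 + 13*k + 42) ≠ 0.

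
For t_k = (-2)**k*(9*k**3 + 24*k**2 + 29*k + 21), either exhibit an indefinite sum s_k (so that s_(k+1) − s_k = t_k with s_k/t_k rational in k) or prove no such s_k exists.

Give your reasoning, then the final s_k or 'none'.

The ratio is 2*(-9*k**3 - 51*k**2 - 104*k - 83)/(9*k**3 + 24*k**2 + 29*k + 21).
A = -2, B = 1, C = k**3 + 8*k**2/3 + 29*k/9 + 7/3.
Set up (-2)·f(k+1) − (1)·f(k) − (k**3 + 8*k**2/3 + 29*k/9 + 7/3) = 0.
Degrees (0,0,3) ⇒ d ≤ 3.
Match coefficients ⇒ f(k) = -(3*k**3 + 2*k**2 + k + 3)/9.
Get s_k = R·t_k = (-2)**k*(-3*k**3 - 2*k**2 - k - 3) with R(k) = B(k−1)f(k)/C(k) = -(3*k**3 + 2*k**2 + k + 3)/(9*k**3 + 24*k**2 + 29*k + 21).
s_(k+1) − s_k = (-2)**k*(9*k**3 + 24*k**2 + 29*k + 21) = t_k.

s_k = (-2)**k*(-3*k**3 - 2*k**2 - k - 3)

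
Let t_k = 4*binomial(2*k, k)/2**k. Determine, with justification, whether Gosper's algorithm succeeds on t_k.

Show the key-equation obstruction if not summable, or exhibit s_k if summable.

No. Not Gosper-summable.

Ratio r(k) = (2*k + 1)/(k + 1).
So A=2*k + 1 and B=k + 1, with C=1.
f must satisfy (2*k + 1)·f(k+1) − (k)·f(k) = 1.
deg f ≤ -1 (via 1,1,0).
deg f ≤ -1 is impossible — no certificate.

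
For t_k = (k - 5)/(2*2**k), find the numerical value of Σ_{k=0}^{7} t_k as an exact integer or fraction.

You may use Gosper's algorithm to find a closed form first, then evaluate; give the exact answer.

Σ = -257/64

r(k) = (k - 4)/(2*(k - 5)) after simplifying.
Normal form (A,B,C) = (1/2, 1, k - 5).
Solve (1/2)·f(k+1) − (1)·f(k) = k - 5.
deg f ≤ 1 (via 0,0,1).
Coefficient equations give f(k) = -2*(k - 4).
Get s_k = R·t_k = (4 - k)/2**k with R(k) = B(k−1)f(k)/C(k) = -2*(k - 4)/(k - 5).
Verify: (k - 5)/(2*2**k) matches t_k.
Sum = s_(8) − s_(0); s_(8) = -1/64, s_(0) = 4 ⇒ -257/64.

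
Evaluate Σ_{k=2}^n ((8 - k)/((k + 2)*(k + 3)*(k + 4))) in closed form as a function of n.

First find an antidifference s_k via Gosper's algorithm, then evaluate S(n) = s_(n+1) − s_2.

S(n) = (n**2 + 27*n - 28)/(20*(n**2 + 7*n + 12))

Ratio r(k) = (k - 7)*(k + 2)/((k - 8)*(k + 5)).
Take A(k)=k + 2, B(k)=k + 5, C(k)=k - 8.
f must satisfy (k + 2)·f(k+1) − (k + 4)·f(k) = k - 8.
d = 2 from the (1,1,1) case.
A polynomial solution: f(k) = -k*(k + 7)/2.
Certificate R = B(k−1)f/C = -k*(k + 4)*(k + 7)/(2*(k - 8)) gives s_k = k*(k + 7)/(2*(k + 2)*(k + 3)).
Check: Δs_k = (8 - k)/(k**3 + 9*k**2 + 26*k + 24). ✓
s_(n+1) = (n**2 + 9*n + 8)/(2*(n**2 + 7*n + 12)) and s_(2) = 9/20, so S(n) = (n**2 + 27*n - 28)/(20*(n**2 + 7*n + 12)).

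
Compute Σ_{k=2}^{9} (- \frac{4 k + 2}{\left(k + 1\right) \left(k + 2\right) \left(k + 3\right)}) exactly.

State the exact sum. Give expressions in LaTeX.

Σ = -13/22

r(k) = (k + 1)*(2*k + 3)/((k + 4)*(2*k + 1)) after simplifying.
A = k + 1, B = k + 4, C = k + 1/2.
Key eq: (k + 1)·f(k+1) = (k + 3)·f(k) + (k + 1/2).
Bound: deg f ≤ 2.
Solving with deg f ≤ 2: f(k) = k*(3*k + 1)/8.
Certificate R = B(k−1)f/C = k*(k + 3)*(3*k + 1)/(4*(2*k + 1)) gives s_k = -k*(3*k + 1)/(2*(k + 1)*(k + 2)).
Verify: 2*(-2*k - 1)/(k**3 + 6*k**2 + 11*k + 6) matches t_k.
Sum = s_(10) − s_(2); s_(10) = -155/132, s_(2) = -7/12 ⇒ -13/22.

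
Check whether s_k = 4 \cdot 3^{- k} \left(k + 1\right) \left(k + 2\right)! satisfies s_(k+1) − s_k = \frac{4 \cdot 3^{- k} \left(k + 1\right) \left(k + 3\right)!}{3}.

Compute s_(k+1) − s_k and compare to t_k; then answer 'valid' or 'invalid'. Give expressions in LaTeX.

Invalid: residual - \frac{8 \cdot 3^{- k} k \left(k + 2\right)!}{3} ≠ 0.

s_(k+1) = 4*(k + 2)*factorial(k + 3)/(3*3**k)
s_(k+1) − s_k = 4*(k**2 + 2*k + 3)*factorial(k + 2)/(3*3**k)
(s_(k+1) − s_k) − t_k = -8*k*factorial(k + 2)/(3*3**k)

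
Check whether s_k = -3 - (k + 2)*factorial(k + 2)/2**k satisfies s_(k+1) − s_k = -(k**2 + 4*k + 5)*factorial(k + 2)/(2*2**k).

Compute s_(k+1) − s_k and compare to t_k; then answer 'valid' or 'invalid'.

s_(k+1) = -2**(-k - 1)*(k + 3)*factorial(k + 3) - 3
s_(k+1) − s_k = -(k**2 + 4*k + 5)*factorial(k + 2)/(2*2**k)
(s_(k+1) − s_k) − t_k = 0

valid (s_(k+1) − s_k reduces to t_k)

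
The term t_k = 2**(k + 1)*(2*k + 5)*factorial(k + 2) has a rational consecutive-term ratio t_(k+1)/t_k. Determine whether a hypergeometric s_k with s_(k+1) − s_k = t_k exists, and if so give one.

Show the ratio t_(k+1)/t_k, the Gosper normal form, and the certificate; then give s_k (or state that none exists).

s_k = 2**(k + 1)*factorial(k + 2)

Ratio r(k) = 2*(k + 3)*(2*k + 7)/(2*k + 5).
Gosper form: A/B · C(k+1)/C(k) with A=2*k + 6, B=1, C=k + 5/2.
Need (2*k + 6)·f(k+1) − (1)·f(k) = k + 5/2.
d = 0 from the (1,0,1) case.
Match coefficients ⇒ f(k) = 1/2.
Then R = B(k−1)f/C = 1/(2*k + 5), so s_k = R(k)·t_k = 2**(k + 1)*factorial(k + 2).
s_(k+1) − s_k = 2**(k + 1)*(2*k + 5)*factorial(k + 2) = t_k.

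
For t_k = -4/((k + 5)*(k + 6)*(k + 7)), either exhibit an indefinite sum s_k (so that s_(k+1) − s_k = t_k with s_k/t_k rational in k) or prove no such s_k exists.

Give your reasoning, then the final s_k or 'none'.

Step 1: r(k) = (k + 5)/(k + 8).
So A=k + 5 and B=k + 8, with C=1.
f must satisfy (k + 5)·f(k+1) − (k + 7)·f(k) = 1.
d = 2 from the (1,1,0) case.
Coefficient equations give f(k) = k*(k + 11)/60.
So s_k = (B(k−1)f/C)·t_k = (k*(k + 7)*(k + 11)/60)·t_k = k*(-k - 11)/(15*(k + 5)*(k + 6)).
Verify: -4/(k**3 + 18*k**2 + 107*k + 210) matches t_k.

s_k = k*(-k - 11)/(15*(k + 5)*(k + 6))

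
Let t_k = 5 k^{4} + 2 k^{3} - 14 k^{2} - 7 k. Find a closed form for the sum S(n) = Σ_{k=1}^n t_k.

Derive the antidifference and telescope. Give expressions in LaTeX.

S(n) = n \left(n^{4} + 3 n^{3} - 2 n^{2} - 10 n - 6\right)

Step 1: r(k) = (5*k**4 + 22*k**3 + 22*k**2 - 9*k - 14)/(k*(5*k**3 + 2*k**2 - 14*k - 7)).
Factor: A=1; B=1; C=k**4 + 2*k**3/5 - 14*k**2/5 - 7*k/5.
Set up (1)·f(k+1) − (1)·f(k) − (k**4 + 2*k**3/5 - 14*k**2/5 - 7*k/5) = 0.
Degrees (0,0,4) ⇒ d ≤ 5.
Solving with deg f ≤ 5: f(k) = k*(k - 1)*(k**3 - k**2 - 5*k - 1)/5.
Then R = B(k−1)f/C = (k - 1)*(k**3 - k**2 - 5*k - 1)/(5*k**3 + 2*k**2 - 14*k - 7), so s_k = R(k)·t_k = k*(k**4 - 2*k**3 - 4*k**2 + 4*k + 1).
Check: Δs_k = k*(5*k**3 + 2*k**2 - 14*k - 7). ✓
Σ_(k=1)^n t_k = s_(n+1) − s_(1) = (n*(n**4 + 3*n**3 - 2*n**2 - 10*n - 6)) − (0), i.e. n*(n**4 + 3*n**3 - 2*n**2 - 10*n - 6).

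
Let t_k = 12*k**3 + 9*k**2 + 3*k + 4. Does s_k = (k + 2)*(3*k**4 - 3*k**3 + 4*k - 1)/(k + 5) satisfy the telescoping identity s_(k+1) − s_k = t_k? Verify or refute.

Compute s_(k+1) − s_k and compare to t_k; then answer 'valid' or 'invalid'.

Invalid: residual 9*(-3*k**4 - 24*k**3 - 16*k**2 - 5*k - 7)/(k**2 + 11*k + 30) ≠ 0.

s_(k+1) = (k + 3)*(4*k + 3*(k + 1)**4 - 3*(k + 1)**3 + 3)/(k + 6)
s_(k+1) − s_k = (12*k**5 + 114*k**4 + 246*k**3 + 163*k**2 + 89*k + 57)/(k**2 + 11*k + 30)
(s_(k+1) − s_k) − t_k = 9*(-3*k**4 - 24*k**3 - 16*k**2 - 5*k - 7)/(k**2 + 11*k + 30)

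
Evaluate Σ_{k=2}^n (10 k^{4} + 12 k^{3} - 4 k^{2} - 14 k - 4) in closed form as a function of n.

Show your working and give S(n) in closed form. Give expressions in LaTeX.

The ratio is k*(5*k**3 + 26*k**2 + 46*k + 27)/(5*k**4 + 6*k**3 - 2*k**2 - 7*k - 2).
Take A(k)=1, B(k)=1, C(k)=k**4 + 6*k**3/5 - 2*k**2/5 - 7*k/5 - 2/5.
f must satisfy (1)·f(k+1) − (1)·f(k) = k**4 + 6*k**3/5 - 2*k**2/5 - 7*k/5 - 2/5.
deg f ≤ 5 (via 0,0,4).
A polynomial solution: f(k) = k*(k**4 - k**3 - 2*k**2 - k + 1)/5.
Certificate R = B(k−1)f/C = k*(k**4 - k**3 - 2*k**2 - k + 1)/((k - 1)*(5*k**3 + 11*k**2 + 9*k + 2)) gives s_k = 2*k*(k**4 - k**3 - 2*k**2 - k + 1).
Check: Δs_k = 10*k**4 + 12*k**3 - 4*k**2 - 14*k - 4. ✓
Evaluate: s_(n+1) = 2*n**5 + 8*n**4 + 8*n**3 - 6*n**2 - 12*n - 4; subtract s_(2) = -4 ⇒ S(n) = 2*n*(n**4 + 4*n**3 + 4*n**2 - 3*n - 6).

S(n) = 2 n \left(n^{4} + 4 n^{3} + 4 n^{2} - 3 n - 6\right)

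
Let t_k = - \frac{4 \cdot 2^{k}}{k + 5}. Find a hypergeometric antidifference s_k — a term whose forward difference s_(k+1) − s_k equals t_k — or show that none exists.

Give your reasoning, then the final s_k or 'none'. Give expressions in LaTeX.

t_(k+1)/t_k = 2*(k + 5)/(k + 6).
Gosper form: A/B · C(k+1)/C(k) with A=2*k + 10, B=k + 6, C=1.
Key eq: (2*k + 10)·f(k+1) = (k + 5)·f(k) + (1).
Bound: deg f ≤ -1.
deg f ≤ -1 is impossible — no certificate.

no hypergeometric antidifference exists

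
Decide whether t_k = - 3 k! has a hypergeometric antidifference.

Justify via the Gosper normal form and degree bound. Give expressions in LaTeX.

Ratio r(k) = k + 1.
Take A(k)=k + 1, B(k)=1, C(k)=1.
Key eq: (k + 1)·f(k+1) = (1)·f(k) + (1).
Degrees (1,0,0) ⇒ d ≤ -1.
Bound -1 < 0, so the key equation has no polynomial solution.

No. Not Gosper-summable.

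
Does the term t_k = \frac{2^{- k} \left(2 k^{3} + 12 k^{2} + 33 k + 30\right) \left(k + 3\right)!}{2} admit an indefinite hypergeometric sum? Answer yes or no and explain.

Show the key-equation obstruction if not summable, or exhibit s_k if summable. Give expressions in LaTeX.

Yes. s_k = 2^{- k} \left(2 k^{2} + 4 k + 3\right) \left(k + 3\right)!.

t_(k+1)/t_k = (2*k**4 + 26*k**3 + 135*k**2 + 329*k + 308)/(2*(2*k**3 + 12*k**2 + 33*k + 30)).
Take A(k)=k/2 + 2, B(k)=1, C(k)=k**3 + 6*k**2 + 33*k/2 + 15.
Need (k/2 + 2)·f(k+1) − (1)·f(k) = k**3 + 6*k**2 + 33*k/2 + 15.
From deg A=1, deg B=0, deg C=3: d=2.
Solve for f: f(k) = 2*k**2 + 4*k + 3 (degree 2 ≤ 2).
Get s_k = R·t_k = (2*k**2 + 4*k + 3)*factorial(k + 3)/2**k with R(k) = B(k−1)f(k)/C(k) = 2*(2*k**2 + 4*k + 3)/(2*k**3 + 12*k**2 + 33*k + 30).
Verify: (2*k**3 + 12*k**2 + 33*k + 30)*factorial(k + 3)/(2*2**k) matches t_k.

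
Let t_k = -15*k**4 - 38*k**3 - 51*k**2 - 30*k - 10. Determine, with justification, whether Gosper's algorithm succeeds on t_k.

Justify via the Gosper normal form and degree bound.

t_(k+1)/t_k = (15*k**4 + 98*k**3 + 255*k**2 + 306*k + 144)/(15*k**4 + 38*k**3 + 51*k**2 + 30*k + 10).
Take A(k)=1, B(k)=1, C(k)=k**4 + 38*k**3/15 + 17*k**2/5 + 2*k + 2/3.
Need (1)·f(k+1) − (1)·f(k) = k**4 + 38*k**3/15 + 17*k**2/5 + 2*k + 2/3.
d = 5 from the (0,0,4) case.
Match coefficients ⇒ f(k) = k*(3*k**4 + 2*k**3 + 3*k**2 - k + 3)/15.
Certificate R = B(k−1)f/C = k*(3*k**4 + 2*k**3 + 3*k**2 - k + 3)/(15*k**4 + 38*k**3 + 51*k**2 + 30*k + 10) gives s_k = k*(-3*k**4 - 2*k**3 - 3*k**2 + k - 3).
s_(k+1) − s_k = -15*k**4 - 38*k**3 - 51*k**2 - 30*k - 10 = t_k.

Yes. s_k = k*(-3*k**4 - 2*k**3 - 3*k**2 + k - 3).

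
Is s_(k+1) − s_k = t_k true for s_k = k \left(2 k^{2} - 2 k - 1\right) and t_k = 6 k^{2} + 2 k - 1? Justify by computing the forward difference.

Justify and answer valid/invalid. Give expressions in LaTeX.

s_(k+1) = 2*k**3 + 4*k**2 + k - 1
s_(k+1) − s_k = 6*k**2 + 2*k - 1
(s_(k+1) − s_k) − t_k = 0

Valid — Δs_k = t_k.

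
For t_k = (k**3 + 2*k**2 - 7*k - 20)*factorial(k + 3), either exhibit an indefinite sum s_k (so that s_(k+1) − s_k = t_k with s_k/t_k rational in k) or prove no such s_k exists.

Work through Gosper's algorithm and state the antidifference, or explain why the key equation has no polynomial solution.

s_k = (k - 4)*(k + 1)*factorial(k + 3)

r(k) = (k**4 + 9*k**3 + 20*k**2 - 24*k - 96)/(k**3 + 2*k**2 - 7*k - 20) after simplifying.
So A=k + 4 and B=1, with C=k**3 + 2*k**2 - 7*k - 20.
f must satisfy (k + 4)·f(k+1) − (1)·f(k) = k**3 + 2*k**2 - 7*k - 20.
From deg A=1, deg B=0, deg C=3: d=2.
A polynomial solution: f(k) = (k - 4)*(k + 1).
So s_k = (B(k−1)f/C)·t_k = ((k - 4)*(k + 1)/(k**3 + 2*k**2 - 7*k - 20))·t_k = (k - 4)*(k + 1)*factorial(k + 3).
Δs = (k**3 + 2*k**2 - 7*k - 20)*factorial(k + 3), as required.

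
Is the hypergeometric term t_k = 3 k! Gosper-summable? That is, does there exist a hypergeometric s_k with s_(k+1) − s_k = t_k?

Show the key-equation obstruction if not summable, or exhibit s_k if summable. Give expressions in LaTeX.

No — key equation has no polynomial f.

Ratio r(k) = k + 1.
Normal form (A,B,C) = (k + 1, 1, 1).
Key eq: (k + 1)·f(k+1) = (1)·f(k) + (1).
From deg A=1, deg B=0, deg C=0: d=-1.
d = -1 < 0 ⇒ no nonzero polynomial f; not summable.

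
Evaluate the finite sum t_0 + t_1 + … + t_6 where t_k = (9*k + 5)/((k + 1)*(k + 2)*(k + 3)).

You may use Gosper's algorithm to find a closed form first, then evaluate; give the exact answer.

The ratio is (k + 1)*(9*k + 14)/((k + 4)*(9*k + 5)).
So A=k + 1 and B=k + 4, with C=k + 5/9.
Need (k + 1)·f(k+1) − (k + 3)·f(k) = k + 5/9.
Bound: deg f ≤ 2.
Match coefficients ⇒ f(k) = k*(7*k + 3)/18.
Then R = B(k−1)f/C = k*(k + 3)*(7*k + 3)/(2*(9*k + 5)), so s_k = R(k)·t_k = k*(7*k + 3)/(2*(k + 1)*(k + 2)).
s_(k+1) − s_k = (9*k + 5)/(k**3 + 6*k**2 + 11*k + 6) = t_k.
Telescoping: Σ = s_(7) − s_(0) = 91/36 − (0) = 91/36.

Σ = 91/36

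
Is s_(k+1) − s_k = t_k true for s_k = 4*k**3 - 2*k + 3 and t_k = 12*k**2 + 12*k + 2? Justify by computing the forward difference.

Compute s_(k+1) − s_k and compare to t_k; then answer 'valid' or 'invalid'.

s_(k+1) = -2*k + 4*(k + 1)**3 + 1
s_(k+1) − s_k = 12*k**2 + 12*k + 2
(s_(k+1) − s_k) − t_k = 0

valid; difference matches t_k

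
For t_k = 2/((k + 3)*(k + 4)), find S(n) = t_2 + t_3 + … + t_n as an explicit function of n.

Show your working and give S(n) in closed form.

Step 1: r(k) = (k + 3)/(k + 5).
A = k + 3, B = k + 5, C = 1.
Set up (k + 3)·f(k+1) − (k + 4)·f(k) − (1) = 0.
Bound: deg f ≤ 1.
A polynomial solution: f(k) = k/3.
R(k) = B(k−1)·f(k)/C(k) = k*(k + 4)/3; s_k = R·t_k = 2*k/(3*(k + 3)).
s_(k+1) − s_k = 2/(k**2 + 7*k + 12) = t_k.
Telescope: S(n) = s_(n+1) − s_(2) = 2*(n + 1)/(3*(n + 4)) − (4/15) = 2*(n - 1)/(5*(n + 4)).

S(n) = 2*(n - 1)/(5*(n + 4))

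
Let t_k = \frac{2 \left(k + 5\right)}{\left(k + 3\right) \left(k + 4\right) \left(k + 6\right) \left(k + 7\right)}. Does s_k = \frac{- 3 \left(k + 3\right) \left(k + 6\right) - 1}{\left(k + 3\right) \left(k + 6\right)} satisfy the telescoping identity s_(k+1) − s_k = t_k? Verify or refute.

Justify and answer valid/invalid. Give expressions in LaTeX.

s_(k+1) = (-3*(k + 4)*(k + 7) - 1)/((k + 4)*(k + 7))
s_(k+1) − s_k = 2*(k + 5)/(k**4 + 20*k**3 + 145*k**2 + 450*k + 504)
(s_(k+1) − s_k) − t_k = 0

Valid: the claim telescopes to t_k.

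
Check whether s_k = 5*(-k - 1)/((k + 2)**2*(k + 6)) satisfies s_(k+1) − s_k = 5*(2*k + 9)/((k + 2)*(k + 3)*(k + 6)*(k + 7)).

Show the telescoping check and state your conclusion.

s_(k+1) = 5*(-k - 2)/((k + 3)**2*(k + 7))
s_(k+1) − s_k = 5*(2*k**3 + 16*k**2 + 34*k + 15)/(k**6 + 23*k**5 + 209*k**4 + 961*k**3 + 2370*k**2 + 2988*k + 1512)
(s_(k+1) − s_k) − t_k = 5*(-3*k**2 - 23*k - 39)/(k**6 + 23*k**5 + 209*k**4 + 961*k**3 + 2370*k**2 + 2988*k + 1512)

Invalid: residual 5*(-3*k**2 - 23*k - 39)/(k**6 + 23*k**5 + 209*k**4 + 961*k**3 + 2370*k**2 + 2988*k + 1512) ≠ 0.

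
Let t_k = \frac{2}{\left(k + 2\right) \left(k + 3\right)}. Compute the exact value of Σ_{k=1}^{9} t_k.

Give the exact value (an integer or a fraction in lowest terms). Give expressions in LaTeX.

The ratio is (k + 2)/(k + 4).
A = k + 2, B = k + 4, C = 1.
Solve (k + 2)·f(k+1) − (k + 3)·f(k) = 1.
Bound: deg f ≤ 1.
Coefficient equations give f(k) = k/2.
R(k) = B(k−1)·f(k)/C(k) = k*(k + 3)/2; s_k = R·t_k = k/(k + 2).
Check: Δs_k = 2/(k**2 + 5*k + 6). ✓
Σ_(k=1)^(9) t_k = s_(10) − s_(1) = 5/6 − (1/3) = 1/2.

Σ = 1/2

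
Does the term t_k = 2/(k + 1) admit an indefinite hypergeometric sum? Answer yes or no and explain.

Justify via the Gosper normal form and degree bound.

The ratio is (k + 1)/(k + 2).
Factor: A=k + 1; B=k + 2; C=1.
Set up (k + 1)·f(k+1) − (k + 1)·f(k) − (1) = 0.
From deg A=1, deg B=1, deg C=0: d=0.
f = c0 ⇒ A·f(k+1) − B(k−1)·f(k) − C = -1. The system {-1 = 0} is inconsistent; no antidifference.

No. Not Gosper-summable.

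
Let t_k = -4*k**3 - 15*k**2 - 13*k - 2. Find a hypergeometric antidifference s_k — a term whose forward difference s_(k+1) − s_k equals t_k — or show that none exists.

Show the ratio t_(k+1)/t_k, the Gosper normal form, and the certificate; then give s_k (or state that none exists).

Ratio r(k) = (4*k**3 + 27*k**2 + 55*k + 34)/(4*k**3 + 15*k**2 + 13*k + 2).
So A=1 and B=1, with C=k**3 + 15*k**2/4 + 13*k/4 + 1/2.
Key eq: (1)·f(k+1) = (1)·f(k) + (k**3 + 15*k**2/4 + 13*k/4 + 1/2).
Degrees (0,0,3) ⇒ d ≤ 4.
Coefficient equations give f(k) = k*(k + 1)*(k**2 + 2*k - 2)/4.
Certificate R = B(k−1)f/C = k*(k**2 + 2*k - 2)/(4*k**2 + 11*k + 2) gives s_k = k*(-k**3 - 3*k**2 + 2).
Δs = -4*k**3 - 15*k**2 - 13*k - 2, as required.

s_k = k*(-k**3 - 3*k**2 + 2)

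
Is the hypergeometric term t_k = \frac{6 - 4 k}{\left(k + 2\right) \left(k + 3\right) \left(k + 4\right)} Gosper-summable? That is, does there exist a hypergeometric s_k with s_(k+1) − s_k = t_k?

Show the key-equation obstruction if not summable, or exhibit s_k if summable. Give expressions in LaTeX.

Yes. s_k = - \frac{k \left(k - 19\right)}{6 \left(k + 2\right) \left(k + 3\right)}.

t_(k+1)/t_k = (k + 2)*(2*k - 1)/((k + 5)*(2*k - 3)).
Gosper form: A/B · C(k+1)/C(k) with A=k + 2, B=k + 5, C=k - 3/2.
Need (k + 2)·f(k+1) − (k + 4)·f(k) = k - 3/2.
Bound: deg f ≤ 2.
Match coefficients ⇒ f(k) = k*(k - 19)/24.
Then R = B(k−1)f/C = k*(k - 19)*(k + 4)/(12*(2*k - 3)), so s_k = R(k)·t_k = -k*(k - 19)/(6*(k + 2)*(k + 3)).
s_(k+1) − s_k = 2*(3 - 2*k)/(k**3 + 9*k**2 + 26*k + 24) = t_k.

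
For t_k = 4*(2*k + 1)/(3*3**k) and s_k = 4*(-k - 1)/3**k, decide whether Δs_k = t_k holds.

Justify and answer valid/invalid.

Valid: the claim telescopes to t_k.

s_(k+1) = 4*(-k - 2)/(3*3**k)
s_(k+1) − s_k = 4*(2*k + 1)/(3*3**k)
(s_(k+1) − s_k) − t_k = 0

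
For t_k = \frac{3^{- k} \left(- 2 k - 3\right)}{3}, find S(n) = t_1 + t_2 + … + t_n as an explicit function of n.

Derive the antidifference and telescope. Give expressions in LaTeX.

S(n) = 3^{- n - 1} \left(- 3^{n + 1} + n + 3\right)

Compute t_(k+1)/t_k: get (2*k + 5)/(3*(2*k + 3)).
Normal form (A,B,C) = (1/3, 1, k + 3/2).
Need (1/3)·f(k+1) − (1)·f(k) = k + 3/2.
deg f ≤ 1 (via 0,0,1).
Match coefficients ⇒ f(k) = -3*(k + 2)/2.
R(k) = B(k−1)·f(k)/C(k) = -3*(k + 2)/(2*k + 3); s_k = R·t_k = (k + 2)/3**k.
Check: Δs_k = (-2*k - 3)/(3*3**k). ✓
Telescope: S(n) = s_(n+1) − s_(1) = 3**(-n - 1)*(n + 3) − (1) = 3**(-n - 1)*(-3**(n + 1) + n + 3).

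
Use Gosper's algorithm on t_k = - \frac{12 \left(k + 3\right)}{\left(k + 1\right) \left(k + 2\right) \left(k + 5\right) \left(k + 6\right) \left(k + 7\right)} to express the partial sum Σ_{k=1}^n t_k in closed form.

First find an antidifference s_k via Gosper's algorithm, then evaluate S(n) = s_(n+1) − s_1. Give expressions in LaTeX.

The ratio is (k + 1)*(k + 4)*(k + 5)/((k + 3)**2*(k + 8)).
A = k + 1, B = k + 8, C = k**3 + 10*k**2 + 33*k + 36.
Need (k + 1)·f(k+1) − (k + 7)·f(k) = k**3 + 10*k**2 + 33*k + 36.
From deg A=1, deg B=1, deg C=3: d=6.
Coefficient equations give f(k) = k*(k + 2)*(k + 3)*(k + 4)*(k**2 + 12*k + 41)/90.
Get s_k = R·t_k = 2*k*(-k**2 - 12*k - 41)/(15*(k**3 + 12*k**2 + 41*k + 30)) with R(k) = B(k−1)f(k)/C(k) = k*(k + 2)*(k + 7)*(k**2 + 12*k + 41)/(90*(k + 3)).
s_(k+1) − s_k = 12*(-k - 3)/(k**5 + 21*k**4 + 163*k**3 + 567*k**2 + 844*k + 420) = t_k.
Evaluate: s_(n+1) = 2*(-n**3 - 15*n**2 - 68*n - 54)/(15*(n**3 + 15*n**2 + 68*n + 84)); subtract s_(1) = -3/35 ⇒ S(n) = n*(-n**2 - 15*n - 68)/(21*(n**3 + 15*n**2 + 68*n + 84)).

S(n) = \frac{n \left(- n^{2} - 15 n - 68\right)}{21 \left(n^{3} + 15 n^{2} + 68 n + 84\right)}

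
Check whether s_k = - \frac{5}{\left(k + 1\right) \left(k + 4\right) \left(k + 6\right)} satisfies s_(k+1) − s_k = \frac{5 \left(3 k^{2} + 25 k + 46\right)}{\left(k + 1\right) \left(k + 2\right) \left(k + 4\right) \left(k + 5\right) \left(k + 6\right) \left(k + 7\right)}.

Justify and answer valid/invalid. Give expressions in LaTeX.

Valid — Δs_k = t_k.

s_(k+1) = -5/((k + 2)*(k + 5)*(k + 7))
s_(k+1) − s_k = 5*(3*k**2 + 25*k + 46)/(k**6 + 25*k**5 + 247*k**4 + 1219*k**3 + 3112*k**2 + 3796*k + 1680)
(s_(k+1) − s_k) − t_k = 0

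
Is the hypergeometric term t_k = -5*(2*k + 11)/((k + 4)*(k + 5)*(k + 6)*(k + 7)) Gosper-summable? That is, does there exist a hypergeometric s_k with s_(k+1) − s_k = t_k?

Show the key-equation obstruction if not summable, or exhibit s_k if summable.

Step 1: r(k) = (k + 4)*(2*k + 13)/((k + 8)*(2*k + 11)).
Normal form (A,B,C) = (k + 4, k + 8, k + 11/2).
Set up (k + 4)·f(k+1) − (k + 7)·f(k) − (k + 11/2) = 0.
Degrees (1,1,1) ⇒ d ≤ 3.
Coefficient equations give f(k) = k*(k + 5)*(k + 10)/48.
Then R = B(k−1)f/C = k*(k + 5)*(k + 7)*(k + 10)/(24*(2*k + 11)), so s_k = R(k)·t_k = 5*k*(-k - 10)/(24*(k**2 + 10*k + 24)).
Δs = 5*(-2*k - 11)/(k**4 + 22*k**3 + 179*k**2 + 638*k + 840), as required.

Yes. s_k = 5*k*(-k - 10)/(24*(k**2 + 10*k + 24)).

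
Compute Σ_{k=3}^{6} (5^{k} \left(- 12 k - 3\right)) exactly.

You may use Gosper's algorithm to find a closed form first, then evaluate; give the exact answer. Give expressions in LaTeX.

Σ = -1405500

The ratio is 5*(4*k + 5)/(4*k + 1).
So A=5 and B=1, with C=k + 1/4.
f must satisfy (5)·f(k+1) − (1)·f(k) = k + 1/4.
Bound: deg f ≤ 1.
Solving with deg f ≤ 1: f(k) = (k - 1)/4.
R(k) = B(k−1)·f(k)/C(k) = (k - 1)/(4*k + 1); s_k = R·t_k = 3*5**k*(1 - k).
Verify: 5**k*(-12*k - 3) matches t_k.
Sum = s_(7) − s_(3); s_(7) = -1406250, s_(3) = -750 ⇒ -1405500.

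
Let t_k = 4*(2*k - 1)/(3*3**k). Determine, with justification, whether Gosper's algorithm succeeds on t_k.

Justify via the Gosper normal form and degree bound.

t_(k+1)/t_k = (2*k + 1)/(3*(2*k - 1)).
So A=1/3 and B=1, with C=k - 1/2.
Need (1/3)·f(k+1) − (1)·f(k) = k - 1/2.
d = 1 from the (0,0,1) case.
Solve for f: f(k) = -3*k/2 (degree 1 ≤ 1).
R(k) = B(k−1)·f(k)/C(k) = -3*k/(2*k - 1); s_k = R·t_k = -4*k/3**k.
s_(k+1) − s_k = 4*(2*k - 1)/(3*3**k) = t_k.

Yes. s_k = -4*k/3**k.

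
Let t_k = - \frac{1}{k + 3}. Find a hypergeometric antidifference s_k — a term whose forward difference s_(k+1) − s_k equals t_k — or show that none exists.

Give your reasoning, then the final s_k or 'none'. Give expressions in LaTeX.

r(k) = (k + 3)/(k + 4) after simplifying.
So A=k + 3 and B=k + 4, with C=1.
Solve (k + 3)·f(k+1) − (k + 3)·f(k) = 1.
deg f ≤ 0 (via 1,1,0).
Generic f = c0 gives residual -1; -1 = 0 cannot hold, so t_k is not Gosper-summable.

none (Gosper's algorithm certifies no s_k)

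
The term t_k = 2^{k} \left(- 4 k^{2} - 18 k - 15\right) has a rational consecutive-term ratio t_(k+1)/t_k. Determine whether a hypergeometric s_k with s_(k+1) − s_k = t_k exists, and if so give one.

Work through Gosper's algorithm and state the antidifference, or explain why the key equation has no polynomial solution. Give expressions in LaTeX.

s_k = 2^{k} \left(- 4 k^{2} - 2 k - 3\right)

Step 1: r(k) = 2*(4*k**2 + 26*k + 37)/(4*k**2 + 18*k + 15).
A = 2, B = 1, C = k**2 + 9*k/2 + 15/4.
Set up (2)·f(k+1) − (1)·f(k) − (k**2 + 9*k/2 + 15/4) = 0.
From deg A=0, deg B=0, deg C=2: d=2.
Solve for f: f(k) = (4*k**2 + 2*k + 3)/4 (degree 2 ≤ 2).
Certificate R = B(k−1)f/C = (4*k**2 + 2*k + 3)/(4*k**2 + 18*k + 15) gives s_k = 2**k*(-4*k**2 - 2*k - 3).
s_(k+1) − s_k = 2**k*(-4*k**2 - 18*k - 15) = t_k.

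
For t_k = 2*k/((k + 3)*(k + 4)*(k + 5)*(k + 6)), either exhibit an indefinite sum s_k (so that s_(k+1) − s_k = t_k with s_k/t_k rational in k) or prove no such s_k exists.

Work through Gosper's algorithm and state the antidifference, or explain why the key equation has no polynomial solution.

The ratio is (k + 1)*(k + 3)/(k*(k + 7)).
Take A(k)=k + 3, B(k)=k + 7, C(k)=k.
Set up (k + 3)·f(k+1) − (k + 6)·f(k) − (k) = 0.
Degrees (1,1,1) ⇒ d ≤ 3.
A polynomial solution: f(k) = k*(k - 1)*(k + 13)/120.
R(k) = B(k−1)·f(k)/C(k) = (k - 1)*(k + 6)*(k + 13)/120; s_k = R·t_k = k*(k**2 + 12*k - 13)/(60*(k + 3)*(k + 4)*(k + 5)).
s_(k+1) − s_k = 2*k/(k**4 + 18*k**3 + 119*k**2 + 342*k + 360) = t_k.

s_k = k*(k**2 + 12*k - 13)/(60*(k + 3)*(k + 4)*(k + 5))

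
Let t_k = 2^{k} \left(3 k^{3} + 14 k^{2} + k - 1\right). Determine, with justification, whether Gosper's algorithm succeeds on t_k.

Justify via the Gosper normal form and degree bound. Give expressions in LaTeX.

Yes. s_k = 2^{k} \left(3 k^{3} - 4 k^{2} - k + 3\right).

Compute t_(k+1)/t_k: get 2*(3*k**3 + 23*k**2 + 38*k + 17)/(3*k**3 + 14*k**2 + k - 1).
Factor: A=2; B=1; C=k**3 + 14*k**2/3 + k/3 - 1/3.
Need (2)·f(k+1) − (1)·f(k) = k**3 + 14*k**2/3 + k/3 - 1/3.
Bound: deg f ≤ 3.
Solving with deg f ≤ 3: f(k) = (3*k**3 - 4*k**2 - k + 3)/3.
So s_k = (B(k−1)f/C)·t_k = ((3*k**3 - 4*k**2 - k + 3)/(3*k**3 + 14*k**2 + k - 1))·t_k = 2**k*(3*k**3 - 4*k**2 - k + 3).
s_(k+1) − s_k = 2**k*(3*k**3 + 14*k**2 + k - 1) = t_k.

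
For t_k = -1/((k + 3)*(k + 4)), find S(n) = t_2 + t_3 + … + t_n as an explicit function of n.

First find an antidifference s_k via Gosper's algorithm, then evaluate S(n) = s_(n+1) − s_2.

Compute t_(k+1)/t_k: get (k + 3)/(k + 5).
Normal form (A,B,C) = (k + 3, k + 5, 1).
Set up (k + 3)·f(k+1) − (k + 4)·f(k) − (1) = 0.
Bound: deg f ≤ 1.
A polynomial solution: f(k) = k/3.
Get s_k = R·t_k = -k/(3*k + 9) with R(k) = B(k−1)f(k)/C(k) = k*(k + 4)/3.
s_(k+1) − s_k = -1/(k**2 + 7*k + 12) = t_k.
Telescope: S(n) = s_(n+1) − s_(2) = (-n - 1)/(3*(n + 4)) − (-2/15) = (1 - n)/(5*(n + 4)).

S(n) = (1 - n)/(5*(n + 4))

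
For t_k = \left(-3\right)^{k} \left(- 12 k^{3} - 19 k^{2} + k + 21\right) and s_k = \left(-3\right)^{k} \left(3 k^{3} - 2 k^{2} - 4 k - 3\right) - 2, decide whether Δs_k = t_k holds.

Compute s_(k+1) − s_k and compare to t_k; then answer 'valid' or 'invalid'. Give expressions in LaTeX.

s_(k+1) = (-3)**(k + 1)*(-4*k + 3*(k + 1)**3 - 2*(k + 1)**2 - 7) - 2
s_(k+1) − s_k = (-3)**k*(-12*k**3 - 19*k**2 + k + 21)
(s_(k+1) − s_k) − t_k = 0

valid (s_(k+1) − s_k reduces to t_k)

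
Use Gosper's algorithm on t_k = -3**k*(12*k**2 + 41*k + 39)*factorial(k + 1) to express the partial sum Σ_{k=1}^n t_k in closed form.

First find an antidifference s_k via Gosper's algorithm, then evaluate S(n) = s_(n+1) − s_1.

Ratio r(k) = 3*(12*k**3 + 89*k**2 + 222*k + 184)/(12*k**2 + 41*k + 39).
Take A(k)=3*k + 6, B(k)=1, C(k)=k**2 + 41*k/12 + 13/4.
Set up (3*k + 6)·f(k+1) − (1)·f(k) − (k**2 + 41*k/12 + 13/4) = 0.
From deg A=1, deg B=0, deg C=2: d=1.
Coefficient equations give f(k) = (4*k + 3)/12.
Get s_k = R·t_k = -3**k*(4*k + 3)*factorial(k + 1) with R(k) = B(k−1)f(k)/C(k) = (4*k + 3)/(12*k**2 + 41*k + 39).
s_(k+1) − s_k = -3**k*(12*k**2 + 41*k + 39)*factorial(k + 1) = t_k.
Σ_(k=1)^n t_k = s_(n+1) − s_(1) = (-3**(n + 1)*(4*n + 7)*factorial(n + 2)) − (-42), i.e. -12*3**n*n*factorial(n + 2) - 21*3**n*factorial(n + 2) + 42.

S(n) = -12*3**n*n*factorial(n + 2) - 21*3**n*factorial(n + 2) + 42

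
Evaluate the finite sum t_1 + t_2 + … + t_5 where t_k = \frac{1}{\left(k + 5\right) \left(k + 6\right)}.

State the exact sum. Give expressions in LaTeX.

t_(k+1)/t_k = (k + 5)/(k + 7).
A = k + 5, B = k + 7, C = 1.
Solve (k + 5)·f(k+1) − (k + 6)·f(k) = 1.
d = 1 from the (1,1,0) case.
Solving with deg f ≤ 1: f(k) = k/5.
Certificate R = B(k−1)f/C = k*(k + 6)/5 gives s_k = k/(5*(k + 5)).
Δs = 1/(k**2 + 11*k + 30), as required.
Evaluate s at k=6 and k=1: 6/55 and 1/30; difference 5/66.

Σ = 5/66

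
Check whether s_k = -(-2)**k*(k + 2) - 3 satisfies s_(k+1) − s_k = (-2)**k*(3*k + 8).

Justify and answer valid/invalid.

Valid — Δs_k = t_k.

s_(k+1) = 2*(-2)**k*(k + 3) - 3
s_(k+1) − s_k = (-2)**k*(3*k + 8)
(s_(k+1) − s_k) − t_k = 0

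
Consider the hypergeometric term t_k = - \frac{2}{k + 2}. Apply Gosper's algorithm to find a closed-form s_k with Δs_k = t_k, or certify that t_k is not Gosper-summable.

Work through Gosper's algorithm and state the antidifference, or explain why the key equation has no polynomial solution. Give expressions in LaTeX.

Compute t_(k+1)/t_k: get (k + 2)/(k + 3).
Gosper form: A/B · C(k+1)/C(k) with A=k + 2, B=k + 3, C=1.
Key eq: (k + 2)·f(k+1) = (k + 2)·f(k) + (1).
deg f ≤ 0 (via 1,1,0).
Generic f = c0 gives residual -1; -1 = 0 cannot hold, so t_k is not Gosper-summable.

none (Gosper's algorithm certifies no s_k)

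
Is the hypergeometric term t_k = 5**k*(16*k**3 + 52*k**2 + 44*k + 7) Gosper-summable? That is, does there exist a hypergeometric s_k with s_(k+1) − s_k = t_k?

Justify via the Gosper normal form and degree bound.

Yes. s_k = 5**k*(4*k**3 - 2*k**2 + k - 2).

r(k) = 5*(16*k**3 + 100*k**2 + 196*k + 119)/(16*k**3 + 52*k**2 + 44*k + 7) after simplifying.
Gosper form: A/B · C(k+1)/C(k) with A=5, B=1, C=k**3 + 13*k**2/4 + 11*k/4 + 7/16.
f must satisfy (5)·f(k+1) − (1)·f(k) = k**3 + 13*k**2/4 + 11*k/4 + 7/16.
deg f ≤ 3 (via 0,0,3).
Coefficient equations give f(k) = (4*k**3 - 2*k**2 + k - 2)/16.
R(k) = B(k−1)·f(k)/C(k) = (4*k**3 - 2*k**2 + k - 2)/(16*k**3 + 52*k**2 + 44*k + 7); s_k = R·t_k = 5**k*(4*k**3 - 2*k**2 + k - 2).
Δs = 5**k*(16*k**3 + 52*k**2 + 44*k + 7), as required.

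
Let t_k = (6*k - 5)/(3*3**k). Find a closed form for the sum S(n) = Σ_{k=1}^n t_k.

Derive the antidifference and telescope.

S(n) = 3**(-n - 1)*(2*3**n - 3*n - 2)

Step 1: r(k) = (6*k + 1)/(3*(6*k - 5)).
Gosper form: A/B · C(k+1)/C(k) with A=1/3, B=1, C=k - 5/6.
f must satisfy (1/3)·f(k+1) − (1)·f(k) = k - 5/6.
deg f ≤ 1 (via 0,0,1).
A polynomial solution: f(k) = -(3*k - 1)/2.
So s_k = (B(k−1)f/C)·t_k = (-3*(3*k - 1)/(6*k - 5))·t_k = (1 - 3*k)/3**k.
Δs = (6*k - 5)/(3*3**k), as required.
Telescope: S(n) = s_(n+1) − s_(1) = 3**(-n - 1)*(-3*n - 2) − (-2/3) = 3**(-n - 1)*(2*3**n - 3*n - 2).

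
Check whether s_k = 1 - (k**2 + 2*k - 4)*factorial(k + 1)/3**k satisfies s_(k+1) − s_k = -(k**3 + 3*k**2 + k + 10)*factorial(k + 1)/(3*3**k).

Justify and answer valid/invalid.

s_(k+1) = -3**(-k - 1)*(2*k + (k + 1)**2 - 2)*factorial(k + 2) + 1
s_(k+1) − s_k = -(k**3 + 3*k**2 + k + 10)*factorial(k + 1)/(3*3**k)
(s_(k+1) − s_k) − t_k = 0

valid; difference matches t_k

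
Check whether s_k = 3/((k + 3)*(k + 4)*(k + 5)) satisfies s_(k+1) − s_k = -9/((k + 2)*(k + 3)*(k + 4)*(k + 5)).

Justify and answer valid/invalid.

s_(k+1) = 3/((k + 4)*(k + 5)*(k + 6))
s_(k+1) − s_k = -9/((k + 3)*(k + 4)*(k + 5)*(k + 6))
(s_(k+1) − s_k) − t_k = 36/((k + 2)*(k + 3)*(k + 4)*(k + 5)*(k + 6))

Invalid: residual 36/(k**5 + 20*k**4 + 155*k**3 + 580*k**2 + 1044*k + 720) ≠ 0.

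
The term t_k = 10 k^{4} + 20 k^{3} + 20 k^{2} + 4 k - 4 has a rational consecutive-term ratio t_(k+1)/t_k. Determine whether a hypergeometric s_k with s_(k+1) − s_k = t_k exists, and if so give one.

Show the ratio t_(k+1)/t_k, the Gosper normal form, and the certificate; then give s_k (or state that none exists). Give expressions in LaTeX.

t_(k+1)/t_k = (5*k**4 + 30*k**3 + 70*k**2 + 72*k + 25)/(5*k**4 + 10*k**3 + 10*k**2 + 2*k - 2).
Gosper form: A/B · C(k+1)/C(k) with A=1, B=1, C=k**4 + 2*k**3 + 2*k**2 + 2*k/5 - 2/5.
Need (1)·f(k+1) − (1)·f(k) = k**4 + 2*k**3 + 2*k**2 + 2*k/5 - 2/5.
Bound: deg f ≤ 5.
Solve for f: f(k) = k*(2*k**4 - 3*k - 3)/10 (degree 5 ≤ 5).
Get s_k = R·t_k = k*(2*k**4 - 3*k - 3) with R(k) = B(k−1)f(k)/C(k) = k*(2*k**4 - 3*k - 3)/(2*(5*k**4 + 10*k**3 + 10*k**2 + 2*k - 2)).
s_(k+1) − s_k = 10*k**4 + 20*k**3 + 20*k**2 + 4*k - 4 = t_k.

s_k = k \left(2 k^{4} - 3 k - 3\right)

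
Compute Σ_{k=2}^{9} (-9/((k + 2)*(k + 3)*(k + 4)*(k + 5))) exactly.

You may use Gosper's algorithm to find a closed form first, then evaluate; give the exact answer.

Σ = -43/1820

r(k) = (k + 2)/(k + 6) after simplifying.
Take A(k)=k + 2, B(k)=k + 6, C(k)=1.
Need (k + 2)·f(k+1) − (k + 5)·f(k) = 1.
deg f ≤ 3 (via 1,1,0).
Solve for f: f(k) = k*(k**2 + 9*k + 26)/72 (degree 3 ≤ 3).
Certificate R = B(k−1)f/C = k*(k + 5)*(k**2 + 9*k + 26)/72 gives s_k = k*(-k**2 - 9*k - 26)/(8*(k + 2)*(k + 3)*(k + 4)).
s_(k+1) − s_k = -9/(k**4 + 14*k**3 + 71*k**2 + 154*k + 120) = t_k.
Evaluate s at k=10 and k=2: -45/364 and -1/10; difference -43/1820.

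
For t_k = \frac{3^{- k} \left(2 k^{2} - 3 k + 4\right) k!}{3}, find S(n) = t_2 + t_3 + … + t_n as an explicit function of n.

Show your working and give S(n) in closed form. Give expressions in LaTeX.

S(n) = 3^{- n - 1} \left(- 2 \cdot 3^{n} + 2 n^{2} n! + 3 n n! + n!\right)

The ratio is (k + 1)*(-3*k + 2*(k + 1)**2 + 1)/(3*(2*k**2 - 3*k + 4)).
A = k/3 + 1/3, B = 1, C = k**2 - 3*k/2 + 2.
Solve (k/3 + 1/3)·f(k+1) − (1)·f(k) = k**2 - 3*k/2 + 2.
d = 1 from the (1,0,2) case.
Coefficient equations give f(k) = 3*(2*k - 1)/2.
Get s_k = R·t_k = (2*k - 1)*factorial(k)/3**k with R(k) = B(k−1)f(k)/C(k) = 3*(2*k - 1)/(2*k**2 - 3*k + 4).
Verify: (2*k**2 - 3*k + 4)*factorial(k)/(3*3**k) matches t_k.
Evaluate: s_(n+1) = 3**(-n - 1)*(2*n + 1)*factorial(n + 1); subtract s_(2) = 2/3 ⇒ S(n) = 3**(-n - 1)*(-2*3**n + 2*n**2*factorial(n) + 3*n*factorial(n) + factorial(n)).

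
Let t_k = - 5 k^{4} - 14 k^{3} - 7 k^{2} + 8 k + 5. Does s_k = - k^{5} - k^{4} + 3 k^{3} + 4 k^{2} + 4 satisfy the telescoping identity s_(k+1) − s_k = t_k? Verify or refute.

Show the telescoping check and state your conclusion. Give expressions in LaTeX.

s_(k+1) = -k**5 - 6*k**4 - 11*k**3 - 3*k**2 + 8*k + 9
s_(k+1) − s_k = -5*k**4 - 14*k**3 - 7*k**2 + 8*k + 5
(s_(k+1) − s_k) − t_k = 0

Valid: the claim telescopes to t_k.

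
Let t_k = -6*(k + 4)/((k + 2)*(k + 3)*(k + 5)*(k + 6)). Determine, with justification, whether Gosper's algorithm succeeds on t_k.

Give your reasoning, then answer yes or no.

Yes. s_k = 3*k*(-k - 7)/(10*(k**2 + 7*k + 10)).

The ratio is (k + 2)*(k + 5)**2/((k + 4)**2*(k + 7)).
Normal form (A,B,C) = (k + 2, k + 7, k**2 + 8*k + 16).
Solve (k + 2)·f(k+1) − (k + 6)·f(k) = k**2 + 8*k + 16.
Bound: deg f ≤ 4.
Match coefficients ⇒ f(k) = k*(k + 3)*(k + 4)*(k + 7)/20.
So s_k = (B(k−1)f/C)·t_k = (k*(k + 3)*(k + 6)*(k + 7)/(20*(k + 4)))·t_k = 3*k*(-k - 7)/(10*(k**2 + 7*k + 10)).
Verify: 6*(-k - 4)/(k**4 + 16*k**3 + 91*k**2 + 216*k + 180) matches t_k.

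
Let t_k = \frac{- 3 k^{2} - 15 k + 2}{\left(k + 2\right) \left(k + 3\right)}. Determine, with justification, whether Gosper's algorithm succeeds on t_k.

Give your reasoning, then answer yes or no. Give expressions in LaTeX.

Yes. s_k = \frac{k \left(4 - 3 k\right)}{k + 2}.

t_(k+1)/t_k = (k + 2)*(15*k + 3*(k + 1)**2 + 13)/((k + 4)*(3*k**2 + 15*k - 2)).
A = k + 2, B = k + 4, C = k**2 + 5*k - 2/3.
Key eq: (k + 2)·f(k+1) = (k + 3)·f(k) + (k**2 + 5*k - 2/3).
From deg A=1, deg B=1, deg C=2: d=2.
Solving with deg f ≤ 2: f(k) = k*(3*k - 4)/3.
Then R = B(k−1)f/C = k*(k + 3)*(3*k - 4)/(3*k**2 + 15*k - 2), so s_k = R(k)·t_k = k*(4 - 3*k)/(k + 2).
Check: Δs_k = (-3*k**2 - 15*k + 2)/(k**2 + 5*k + 6). ✓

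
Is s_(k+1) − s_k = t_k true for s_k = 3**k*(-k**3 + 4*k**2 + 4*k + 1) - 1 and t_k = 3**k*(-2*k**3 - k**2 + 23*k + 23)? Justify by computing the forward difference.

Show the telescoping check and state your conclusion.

Valid: the claim telescopes to t_k.

s_(k+1) = 3**(k + 1)*(4*k - (k + 1)**3 + 4*(k + 1)**2 + 5) - 1
s_(k+1) − s_k = 3**k*(-2*k**3 - k**2 + 23*k + 23)
(s_(k+1) − s_k) − t_k = 0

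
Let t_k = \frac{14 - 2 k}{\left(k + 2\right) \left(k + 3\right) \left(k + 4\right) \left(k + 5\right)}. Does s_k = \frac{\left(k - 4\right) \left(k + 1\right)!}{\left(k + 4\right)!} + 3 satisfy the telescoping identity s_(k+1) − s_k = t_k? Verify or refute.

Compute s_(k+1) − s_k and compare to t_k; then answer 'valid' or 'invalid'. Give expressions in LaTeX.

valid; difference matches t_k

s_(k+1) = (k - 3)*factorial(k + 2)/factorial(k + 5) + 3
s_(k+1) − s_k = (14 - 2*k)/((k + 2)*(k + 3)*(k + 4)*(k + 5))
(s_(k+1) − s_k) − t_k = 0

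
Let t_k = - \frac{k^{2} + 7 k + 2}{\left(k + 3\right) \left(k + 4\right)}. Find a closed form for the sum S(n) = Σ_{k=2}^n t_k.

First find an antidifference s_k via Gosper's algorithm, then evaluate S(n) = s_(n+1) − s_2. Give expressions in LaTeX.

S(n) = \frac{- n^{2} - n + 2}{n + 4}

The ratio is (k + 3)*(7*k + (k + 1)**2 + 9)/((k + 5)*(k**2 + 7*k + 2)).
Normal form (A,B,C) = (k + 3, k + 5, k**2 + 7*k + 2).
Set up (k + 3)·f(k+1) − (k + 4)·f(k) − (k**2 + 7*k + 2) = 0.
d = 2 from the (1,1,2) case.
Solve for f: f(k) = k*(3*k - 1)/3 (degree 2 ≤ 2).
Then R = B(k−1)f/C = k*(k + 4)*(3*k - 1)/(3*(k**2 + 7*k + 2)), so s_k = R(k)·t_k = k*(1 - 3*k)/(3*(k + 3)).
Verify: (-k**2 - 7*k - 2)/(k**2 + 7*k + 12) matches t_k.
Σ_(k=2)^n t_k = s_(n+1) − s_(2) = ((-3*n**2 - 5*n - 2)/(3*(n + 4))) − (-2/3), i.e. (-n**2 - n + 2)/(n + 4).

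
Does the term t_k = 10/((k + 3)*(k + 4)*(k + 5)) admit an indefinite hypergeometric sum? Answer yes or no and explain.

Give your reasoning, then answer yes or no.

Yes. s_k = 5*k*(k + 7)/(12*(k + 3)*(k + 4)).

r(k) = (k + 3)/(k + 6) after simplifying.
Normal form (A,B,C) = (k + 3, k + 6, 1).
Set up (k + 3)·f(k+1) − (k + 5)·f(k) − (1) = 0.
Bound: deg f ≤ 2.
A polynomial solution: f(k) = k*(k + 7)/24.
Get s_k = R·t_k = 5*k*(k + 7)/(12*(k + 3)*(k + 4)) with R(k) = B(k−1)f(k)/C(k) = k*(k + 5)*(k + 7)/24.
Check: Δs_k = 10/(k**3 + 12*k**2 + 47*k + 60). ✓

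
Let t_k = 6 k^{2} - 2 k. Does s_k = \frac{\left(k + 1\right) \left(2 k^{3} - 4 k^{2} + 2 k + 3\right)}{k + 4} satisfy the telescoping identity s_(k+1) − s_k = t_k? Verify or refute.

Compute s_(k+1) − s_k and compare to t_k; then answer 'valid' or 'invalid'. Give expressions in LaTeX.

s_(k+1) = (2*k**4 + 6*k**3 + 4*k**2 + 3*k + 6)/(k + 5)
s_(k+1) − s_k = (6*k**4 + 40*k**3 + 24*k**2 - 10*k + 9)/(k**2 + 9*k + 20)
(s_(k+1) − s_k) − t_k = 3*(-4*k**3 - 26*k**2 + 10*k + 3)/(k**2 + 9*k + 20)

Invalid: residual \frac{3 \left(- 4 k^{3} - 26 k^{2} + 10 k + 3\right)}{k^{2} + 9 k + 20} ≠ 0.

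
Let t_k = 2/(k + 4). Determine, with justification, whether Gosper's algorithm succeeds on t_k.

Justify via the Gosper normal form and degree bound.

No — t_k has no hypergeometric antidifference.

Step 1: r(k) = (k + 4)/(k + 5).
Factor: A=k + 4; B=k + 5; C=1.
Key eq: (k + 4)·f(k+1) = (k + 4)·f(k) + (1).
deg f ≤ 0 (via 1,1,0).
f = c0 ⇒ A·f(k+1) − B(k−1)·f(k) − C = -1. The system {-1 = 0} is inconsistent; no antidifference.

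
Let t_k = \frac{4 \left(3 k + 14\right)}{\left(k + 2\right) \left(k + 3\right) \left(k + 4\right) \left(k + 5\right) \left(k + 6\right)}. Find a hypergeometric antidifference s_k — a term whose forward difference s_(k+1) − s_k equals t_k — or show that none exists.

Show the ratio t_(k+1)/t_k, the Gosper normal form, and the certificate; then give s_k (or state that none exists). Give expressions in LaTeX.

The ratio is (k + 2)*(3*k + 17)/((k + 7)*(3*k + 14)).
Normal form (A,B,C) = (k + 2, k + 7, k + 14/3).
Solve (k + 2)·f(k+1) − (k + 6)·f(k) = k + 14/3.
From deg A=1, deg B=1, deg C=1: d=4.
Match coefficients ⇒ f(k) = k*(k + 4)*(k**2 + 10*k + 31)/90.
R(k) = B(k−1)·f(k)/C(k) = k*(k + 4)*(k + 6)*(k**2 + 10*k + 31)/(30*(3*k + 14)); s_k = R·t_k = 2*k*(k**2 + 10*k + 31)/(15*(k**3 + 10*k**2 + 31*k + 30)).
Δs = 4*(3*k + 14)/(k**5 + 20*k**4 + 155*k**3 + 580*k**2 + 1044*k + 720), as required.

s_k = \frac{2 k \left(k^{2} + 10 k + 31\right)}{15 \left(k^{3} + 10 k^{2} + 31 k + 30\right)}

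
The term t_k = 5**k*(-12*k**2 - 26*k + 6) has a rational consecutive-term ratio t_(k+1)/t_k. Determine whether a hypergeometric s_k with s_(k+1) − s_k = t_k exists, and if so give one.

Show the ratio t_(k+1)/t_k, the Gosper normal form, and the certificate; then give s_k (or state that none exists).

Compute t_(k+1)/t_k: get 5*(6*k**2 + 25*k + 16)/(6*k**2 + 13*k - 3).
Factor: A=5; B=1; C=k**2 + 13*k/6 - 1/2.
Solve (5)·f(k+1) − (1)·f(k) = k**2 + 13*k/6 - 1/2.
d = 2 from the (0,0,2) case.
A polynomial solution: f(k) = (k + 1)*(3*k - 4)/12.
Certificate R = B(k−1)f/C = (k + 1)*(3*k - 4)/(2*(6*k**2 + 13*k - 3)) gives s_k = 5**k*(-3*k**2 + k + 4).
Check: Δs_k = 5**k*(-12*k**2 - 26*k + 6). ✓

s_k = 5**k*(-3*k**2 + k + 4)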